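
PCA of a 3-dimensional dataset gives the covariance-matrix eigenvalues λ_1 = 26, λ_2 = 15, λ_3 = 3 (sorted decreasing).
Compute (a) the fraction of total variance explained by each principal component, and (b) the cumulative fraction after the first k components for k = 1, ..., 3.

Step 1 — total variance = trace(Sigma) = Σ λ_i = 26 + 15 + 3 = 44.

Step 2 — fraction explained by component i = λ_i / Σ λ:
  PC1: 26/44 = 0.5909
  PC2: 15/44 = 0.3409
  PC3: 3/44 = 0.0682

Step 3 — cumulative fraction after k components = (λ_1 + ... + λ_k) / Σ λ:
  k = 1: 26/44 = 0.5909
  k = 2: (26 + 15)/44 = 41/44 = 0.9318
  k = 3: (26 + 15 + 3)/44 = 44/44 = 1

Summary (fraction, with percent):

explained: PC1 0.5909 (59.09%), PC2 0.3409 (34.09%), PC3 0.0682 (6.82%);  cumulative: 0.5909, 0.9318, 1


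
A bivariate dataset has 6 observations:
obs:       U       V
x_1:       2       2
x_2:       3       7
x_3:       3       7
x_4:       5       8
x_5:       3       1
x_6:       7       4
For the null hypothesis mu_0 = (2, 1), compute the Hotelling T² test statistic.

Step 1 — sample mean vector:
  mean(U) = (2 + 3 + 3 + 5 + 3 + 7) / 6 = 23/6 = 3.8333
  mean(V) = (2 + 7 + 7 + 8 + 1 + 4) / 6 = 29/6 = 4.8333
  x̄ = (3.8333, 4.8333),  deviation x̄ - mu_0 = (3.8333, 4.8333) - (2, 1) = (1.8333, 3.8333).

Step 2 — sample covariance matrix, S[i,j] = (1/(n-1)) · Σ_k (x_{k,i} - mean_i) · (x_{k,j} - mean_j), divisor n-1 = 5:
  S[U,U] = ((-1.8333)·(-1.8333) + (-0.8333)·(-0.8333) + (-0.8333)·(-0.8333) + (1.1667)·(1.1667) + (-0.8333)·(-0.8333) + (3.1667)·(3.1667)) / 5 = 16.8333/5 = 3.3667
  S[U,V] = ((-1.8333)·(-2.8333) + (-0.8333)·(2.1667) + (-0.8333)·(2.1667) + (1.1667)·(3.1667) + (-0.8333)·(-3.8333) + (3.1667)·(-0.8333)) / 5 = 5.8333/5 = 1.1667
  S[V,V] = ((-2.8333)·(-2.8333) + (2.1667)·(2.1667) + (2.1667)·(2.1667) + (3.1667)·(3.1667) + (-3.8333)·(-3.8333) + (-0.8333)·(-0.8333)) / 5 = 42.8333/5 = 8.5667
  S = [[3.3667, 1.1667],
 [1.1667, 8.5667]].

Step 3 — invert S. det(S) = 3.3667·8.5667 - (1.1667)² = 27.48.
  S^{-1} = (1/det) · [[d, -b], [-b, a]] = [[0.3117, -0.0425],
 [-0.0425, 0.1225]].

Step 4 — quadratic form (x̄ - mu_0)^T · S^{-1} · (x̄ - mu_0):
  S^{-1} · (x̄ - mu_0) = (0.4088, 0.3918),
  (x̄ - mu_0)^T · [...] = (1.8333)·(0.4088) + (3.8333)·(0.3918) = 2.2513.

Step 5 — scale by n: T² = 6 · 2.2513 = 13.508.

T² ≈ 13.508


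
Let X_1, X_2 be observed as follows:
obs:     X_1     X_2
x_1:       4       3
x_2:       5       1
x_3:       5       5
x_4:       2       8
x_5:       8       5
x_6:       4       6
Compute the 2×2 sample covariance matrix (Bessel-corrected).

Step 1 — column means:
  mean(X_1) = (4 + 5 + 5 + 2 + 8 + 4) / 6 = 28/6 = 4.6667
  mean(X_2) = (3 + 1 + 5 + 8 + 5 + 6) / 6 = 28/6 = 4.6667

Step 2 — sample covariance S[i,j] = (1/(n-1)) · Σ_k (x_{k,i} - mean_i) · (x_{k,j} - mean_j), with n-1 = 5.
  S[X_1,X_1] = ((-0.6667)·(-0.6667) + (0.3333)·(0.3333) + (0.3333)·(0.3333) + (-2.6667)·(-2.6667) + (3.3333)·(3.3333) + (-0.6667)·(-0.6667)) / 5 = 19.3333/5 = 3.8667
  S[X_1,X_2] = ((-0.6667)·(-1.6667) + (0.3333)·(-3.6667) + (0.3333)·(0.3333) + (-2.6667)·(3.3333) + (3.3333)·(0.3333) + (-0.6667)·(1.3333)) / 5 = -8.6667/5 = -1.7333
  S[X_2,X_2] = ((-1.6667)·(-1.6667) + (-3.6667)·(-3.6667) + (0.3333)·(0.3333) + (3.3333)·(3.3333) + (0.3333)·(0.3333) + (1.3333)·(1.3333)) / 5 = 29.3333/5 = 5.8667

S is symmetric (S[j,i] = S[i,j]). Assembling:

S = [[3.8667, -1.7333],
 [-1.7333, 5.8667]]


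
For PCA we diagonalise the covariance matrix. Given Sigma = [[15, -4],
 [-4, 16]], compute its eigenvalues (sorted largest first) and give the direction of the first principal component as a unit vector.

Step 1 — characteristic polynomial of 2×2 Sigma:
  det(Sigma - λI) = λ² - trace · λ + det = 0.
  trace = 15 + 16 = 31, det = 15·16 - (-4)² = 224.
Step 2 — discriminant:
  Δ = trace² - 4·det = 961 - 896 = 65.
Step 3 — eigenvalues:
  λ = (trace ± √Δ)/2 = (31 ± 8.0623)/2,
  λ_1 = 19.5311,  λ_2 = 11.4689.

Step 4 — unit eigenvector for λ_1: solve (Sigma - λ_1 I)v = 0. First row:
  (15 - 19.5311)·v_x + (-4)·v_y = 0, i.e. (-4.5311)·v_x + (-4)·v_y = 0,
  so v ∝ (b, λ_1 - a) = (-4, 4.5311); multiply by -1 so the first entry is positive: u = (4, -4.5311).
  ||u|| = √((4)² + (-4.5311)²) = √(36.5311) ≈ 6.0441,
  v_1 = u/||u|| ≈ (0.6618, -0.7497) (||v_1|| = 1).

λ_1 = 19.5311,  λ_2 = 11.4689;  v_1 ≈ (0.6618, -0.7497)


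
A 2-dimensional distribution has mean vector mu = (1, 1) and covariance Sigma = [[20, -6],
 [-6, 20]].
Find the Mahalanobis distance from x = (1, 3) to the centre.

Step 1 — centre the observation: (x - mu) = (0, 2).

Step 2 — invert Sigma. det(Sigma) = 20·20 - (-6)² = 364.
  Sigma^{-1} = (1/det) · [[d, -b], [-b, a]] = [[0.0549, 0.0165],
 [0.0165, 0.0549]].

Step 3 — form the quadratic (x - mu)^T · Sigma^{-1} · (x - mu):
  Sigma^{-1} · (x - mu) = (0.033, 0.1099).
  (x - mu)^T · [Sigma^{-1} · (x - mu)] = (0)·(0.033) + (2)·(0.1099) = 0.2198.

Step 4 — take square root: d = √(0.2198) ≈ 0.4688.

d(x, mu) = √(0.2198) ≈ 0.4688


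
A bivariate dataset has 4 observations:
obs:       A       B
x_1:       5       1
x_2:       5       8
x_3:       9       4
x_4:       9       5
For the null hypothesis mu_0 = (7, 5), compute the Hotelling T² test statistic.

Step 1 — sample mean vector:
  mean(A) = (5 + 5 + 9 + 9) / 4 = 28/4 = 7
  mean(B) = (1 + 8 + 4 + 5) / 4 = 18/4 = 4.5
  x̄ = (7, 4.5),  deviation x̄ - mu_0 = (7, 4.5) - (7, 5) = (0, -0.5).

Step 2 — sample covariance matrix, S[i,j] = (1/(n-1)) · Σ_k (x_{k,i} - mean_i) · (x_{k,j} - mean_j), divisor n-1 = 3:
  S[A,A] = ((-2)·(-2) + (-2)·(-2) + (2)·(2) + (2)·(2)) / 3 = 16/3 = 5.3333
  S[A,B] = ((-2)·(-3.5) + (-2)·(3.5) + (2)·(-0.5) + (2)·(0.5)) / 3 = 0/3 = 0
  S[B,B] = ((-3.5)·(-3.5) + (3.5)·(3.5) + (-0.5)·(-0.5) + (0.5)·(0.5)) / 3 = 25/3 = 8.3333
  S = [[5.3333, 0],
 [0, 8.3333]].

Step 3 — invert S. det(S) = 5.3333·8.3333 - (0)² = 44.4444.
  S^{-1} = (1/det) · [[d, -b], [-b, a]] = [[0.1875, 0],
 [0, 0.12]].

Step 4 — quadratic form (x̄ - mu_0)^T · S^{-1} · (x̄ - mu_0):
  S^{-1} · (x̄ - mu_0) = (0, -0.06),
  (x̄ - mu_0)^T · [...] = (0)·(0) + (-0.5)·(-0.06) = 0.03.

Step 5 — scale by n: T² = 4 · 0.03 = 0.12.

T² ≈ 0.12


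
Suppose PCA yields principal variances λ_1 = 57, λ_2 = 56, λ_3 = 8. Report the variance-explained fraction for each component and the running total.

Step 1 — total variance = trace(Sigma) = Σ λ_i = 57 + 56 + 8 = 121.

Step 2 — fraction explained by component i = λ_i / Σ λ:
  PC1: 57/121 = 0.4711
  PC2: 56/121 = 0.4628
  PC3: 8/121 = 0.0661

Step 3 — cumulative fraction after k components = (λ_1 + ... + λ_k) / Σ λ:
  k = 1: 57/121 = 0.4711
  k = 2: (57 + 56)/121 = 113/121 = 0.9339
  k = 3: (57 + 56 + 8)/121 = 121/121 = 1

Summary (fraction, with percent):

explained: PC1 0.4711 (47.11%), PC2 0.4628 (46.28%), PC3 0.0661 (6.61%);  cumulative: 0.4711, 0.9339, 1


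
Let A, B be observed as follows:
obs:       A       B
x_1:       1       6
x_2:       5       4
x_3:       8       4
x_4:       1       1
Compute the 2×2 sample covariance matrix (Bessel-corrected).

Step 1 — column means:
  mean(A) = (1 + 5 + 8 + 1) / 4 = 15/4 = 3.75
  mean(B) = (6 + 4 + 4 + 1) / 4 = 15/4 = 3.75

Step 2 — sample covariance S[i,j] = (1/(n-1)) · Σ_k (x_{k,i} - mean_i) · (x_{k,j} - mean_j), with n-1 = 3.
  S[A,A] = ((-2.75)·(-2.75) + (1.25)·(1.25) + (4.25)·(4.25) + (-2.75)·(-2.75)) / 3 = 34.75/3 = 11.5833
  S[A,B] = ((-2.75)·(2.25) + (1.25)·(0.25) + (4.25)·(0.25) + (-2.75)·(-2.75)) / 3 = 2.75/3 = 0.9167
  S[B,B] = ((2.25)·(2.25) + (0.25)·(0.25) + (0.25)·(0.25) + (-2.75)·(-2.75)) / 3 = 12.75/3 = 4.25

S is symmetric (S[j,i] = S[i,j]). Assembling:

S = [[11.5833, 0.9167],
 [0.9167, 4.25]]


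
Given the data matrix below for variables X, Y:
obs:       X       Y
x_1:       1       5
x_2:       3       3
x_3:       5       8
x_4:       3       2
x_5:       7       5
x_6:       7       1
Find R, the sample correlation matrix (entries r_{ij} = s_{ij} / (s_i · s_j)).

Step 1 — column means:
  mean(X) = (1 + 3 + 5 + 3 + 7 + 7) / 6 = 26/6 = 4.3333
  mean(Y) = (5 + 3 + 8 + 2 + 5 + 1) / 6 = 24/6 = 4

Step 2 — sample variances and covariances s[i,j] = (1/(n-1)) · Σ_k (x_{k,i} - mean_i) · (x_{k,j} - mean_j), with n-1 = 5:
  s[X,X] = ((-3.3333)·(-3.3333) + (-1.3333)·(-1.3333) + (0.6667)·(0.6667) + (-1.3333)·(-1.3333) + (2.6667)·(2.6667) + (2.6667)·(2.6667)) / 5 = 29.3333/5 = 5.8667
  s[X,Y] = ((-3.3333)·(1) + (-1.3333)·(-1) + (0.6667)·(4) + (-1.3333)·(-2) + (2.6667)·(1) + (2.6667)·(-3)) / 5 = -2/5 = -0.4
  s[Y,Y] = ((1)·(1) + (-1)·(-1) + (4)·(4) + (-2)·(-2) + (1)·(1) + (-3)·(-3)) / 5 = 32/5 = 6.4
  Sample standard deviations s_i = √(s[i,i]):
  s(X) = √(5.8667) = 2.4221
  s(Y) = √(6.4) = 2.5298

Step 3 — r_{ij} = s_{ij} / (s_i · s_j):
  r[X,X] = 1 (diagonal).
  r[X,Y] = -0.4 / (2.4221 · 2.5298) = -0.4 / 6.1275 = -0.0653
  r[Y,Y] = 1 (diagonal).

R is symmetric with unit diagonal. Assembling:

R = [[1, -0.0653],
 [-0.0653, 1]]


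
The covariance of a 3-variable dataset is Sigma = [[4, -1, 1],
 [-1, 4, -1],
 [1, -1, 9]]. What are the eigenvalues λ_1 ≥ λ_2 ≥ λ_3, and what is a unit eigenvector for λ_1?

Step 1 — characteristic polynomial p(λ) = det(λI - Sigma) = λ³ - tr·λ² + c_1·λ - det, where tr = trace, c_1 = sum of the principal 2×2 minors, det = det(Sigma):
  tr = 4 + 4 + 9 = 17,
  c_1 = (4·4 - (-1)²) + (4·9 - (1)²) + (4·9 - (-1)²) = 15 + 35 + 35 = 85,
  det = 4·(4·9 - (-1)²) - (-1)·((-1)·9 - (-1)·(1)) + (1)·((-1)·(-1) - 4·(1)) = 4·(35) - (-1)·(-8) + (1)·(-3) = 129.
  So p(λ) = λ³ - 17λ² + 85λ - 129.
Step 2 — look for an integer root (rational root theorem: any rational root is an integer divisor of 129). Testing λ = 3:
  p(3) = 27 - 153 + 255 - 129 = 0  ✓
  Dividing out (λ - 3): p(λ) = (λ - 3)(λ² - 14λ + 43).
Step 3 — remaining eigenvalues from the quadratic λ² - 14λ + 43 = 0:
  Δ = 14² - 4·43 = 196 - 172 = 24,  λ = (14 ± √24)/2 = (14 ± 4.899)/2 ≈ 9.4495 or 4.5505.
  Sorted: λ_1 = 9.4495,  λ_2 = 4.5505,  λ_3 = 3  (check: sum = 17 = tr ✓).

Step 4 — unit eigenvector for λ_1 ≈ 9.4495: v spans the null space of (Sigma - λ_1 I), whose rows are
  r_1 = (-5.4495, -1, 1),  r_2 = (-1, -5.4495, -1),  r_3 = (1, -1, -0.4495).
  v is orthogonal to every row, so take v ∝ r_1 × r_2 = ((-1)·(-1) - (1)·(-5.4495), (1)·(-1) - (-5.4495)·(-1), (-5.4495)·(-5.4495) - (-1)·(-1)) ≈ (6.4495, -6.4495, 28.6969).
  Let u = (6.4495, -6.4495, 28.6969).
  ||u|| = √((6.4495)² + (-6.4495)² + (28.6969)²) = √(906.7061) ≈ 30.1116,  v_1 = u/||u|| ≈ (0.2142, -0.2142, 0.953) (||v_1|| = 1).

λ_1 = 9.4495,  λ_2 = 4.5505,  λ_3 = 3;  v_1 ≈ (0.2142, -0.2142, 0.953)


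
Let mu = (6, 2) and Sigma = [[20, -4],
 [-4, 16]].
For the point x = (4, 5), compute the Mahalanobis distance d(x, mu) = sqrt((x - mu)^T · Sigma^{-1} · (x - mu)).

Step 1 — centre the observation: (x - mu) = (-2, 3).

Step 2 — invert Sigma. det(Sigma) = 20·16 - (-4)² = 304.
  Sigma^{-1} = (1/det) · [[d, -b], [-b, a]] = [[0.0526, 0.0132],
 [0.0132, 0.0658]].

Step 3 — form the quadratic (x - mu)^T · Sigma^{-1} · (x - mu):
  Sigma^{-1} · (x - mu) = (-0.0658, 0.1711).
  (x - mu)^T · [Sigma^{-1} · (x - mu)] = (-2)·(-0.0658) + (3)·(0.1711) = 0.6447.

Step 4 — take square root: d = √(0.6447) ≈ 0.803.

d(x, mu) = √(0.6447) ≈ 0.803


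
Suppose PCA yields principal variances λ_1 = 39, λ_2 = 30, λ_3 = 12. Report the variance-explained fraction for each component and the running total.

Step 1 — total variance = trace(Sigma) = Σ λ_i = 39 + 30 + 12 = 81.

Step 2 — fraction explained by component i = λ_i / Σ λ:
  PC1: 39/81 = 0.4815
  PC2: 30/81 = 0.3704
  PC3: 12/81 = 0.1481

Step 3 — cumulative fraction after k components = (λ_1 + ... + λ_k) / Σ λ:
  k = 1: 39/81 = 0.4815
  k = 2: (39 + 30)/81 = 69/81 = 0.8519
  k = 3: (39 + 30 + 12)/81 = 81/81 = 1

Summary (fraction, with percent):

explained: PC1 0.4815 (48.15%), PC2 0.3704 (37.04%), PC3 0.1481 (14.81%);  cumulative: 0.4815, 0.8519, 1


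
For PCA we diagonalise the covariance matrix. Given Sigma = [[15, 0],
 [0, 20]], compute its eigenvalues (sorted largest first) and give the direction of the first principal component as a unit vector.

Step 1 — characteristic polynomial of 2×2 Sigma:
  det(Sigma - λI) = λ² - trace · λ + det = 0.
  trace = 15 + 20 = 35, det = 15·20 - (0)² = 300.
Step 2 — discriminant:
  Δ = trace² - 4·det = 1225 - 1200 = 25.
Step 3 — eigenvalues:
  λ = (trace ± √Δ)/2 = (35 ± 5)/2,
  λ_1 = 20,  λ_2 = 15.

Step 4 — unit eigenvector for λ_1: Sigma is diagonal, so its eigenvectors are the coordinate axes. λ_1 = 20 is the diagonal entry on the second coordinate axis, hence
  v_1 = (0, 1) (||v_1|| = 1).

λ_1 = 20,  λ_2 = 15;  v_1 ≈ (0, 1)


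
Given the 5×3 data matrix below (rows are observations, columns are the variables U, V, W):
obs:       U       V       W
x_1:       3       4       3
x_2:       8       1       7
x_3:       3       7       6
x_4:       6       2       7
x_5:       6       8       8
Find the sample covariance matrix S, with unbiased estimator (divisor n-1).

Step 1 — column means:
  mean(U) = (3 + 8 + 3 + 6 + 6) / 5 = 26/5 = 5.2
  mean(V) = (4 + 1 + 7 + 2 + 8) / 5 = 22/5 = 4.4
  mean(W) = (3 + 7 + 6 + 7 + 8) / 5 = 31/5 = 6.2

Step 2 — sample covariance S[i,j] = (1/(n-1)) · Σ_k (x_{k,i} - mean_i) · (x_{k,j} - mean_j), with n-1 = 4.
  S[U,U] = ((-2.2)·(-2.2) + (2.8)·(2.8) + (-2.2)·(-2.2) + (0.8)·(0.8) + (0.8)·(0.8)) / 4 = 18.8/4 = 4.7
  S[U,V] = ((-2.2)·(-0.4) + (2.8)·(-3.4) + (-2.2)·(2.6) + (0.8)·(-2.4) + (0.8)·(3.6)) / 4 = -13.4/4 = -3.35
  S[U,W] = ((-2.2)·(-3.2) + (2.8)·(0.8) + (-2.2)·(-0.2) + (0.8)·(0.8) + (0.8)·(1.8)) / 4 = 11.8/4 = 2.95
  S[V,V] = ((-0.4)·(-0.4) + (-3.4)·(-3.4) + (2.6)·(2.6) + (-2.4)·(-2.4) + (3.6)·(3.6)) / 4 = 37.2/4 = 9.3
  S[V,W] = ((-0.4)·(-3.2) + (-3.4)·(0.8) + (2.6)·(-0.2) + (-2.4)·(0.8) + (3.6)·(1.8)) / 4 = 2.6/4 = 0.65
  S[W,W] = ((-3.2)·(-3.2) + (0.8)·(0.8) + (-0.2)·(-0.2) + (0.8)·(0.8) + (1.8)·(1.8)) / 4 = 14.8/4 = 3.7

S is symmetric (S[j,i] = S[i,j]). Assembling:

S = [[4.7, -3.35, 2.95],
 [-3.35, 9.3, 0.65],
 [2.95, 0.65, 3.7]]


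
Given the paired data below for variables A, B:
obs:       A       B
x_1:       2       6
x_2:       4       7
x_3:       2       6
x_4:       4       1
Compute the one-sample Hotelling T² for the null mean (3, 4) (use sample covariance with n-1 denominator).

Step 1 — sample mean vector:
  mean(A) = (2 + 4 + 2 + 4) / 4 = 12/4 = 3
  mean(B) = (6 + 7 + 6 + 1) / 4 = 20/4 = 5
  x̄ = (3, 5),  deviation x̄ - mu_0 = (3, 5) - (3, 4) = (0, 1).

Step 2 — sample covariance matrix, S[i,j] = (1/(n-1)) · Σ_k (x_{k,i} - mean_i) · (x_{k,j} - mean_j), divisor n-1 = 3:
  S[A,A] = ((-1)·(-1) + (1)·(1) + (-1)·(-1) + (1)·(1)) / 3 = 4/3 = 1.3333
  S[A,B] = ((-1)·(1) + (1)·(2) + (-1)·(1) + (1)·(-4)) / 3 = -4/3 = -1.3333
  S[B,B] = ((1)·(1) + (2)·(2) + (1)·(1) + (-4)·(-4)) / 3 = 22/3 = 7.3333
  S = [[1.3333, -1.3333],
 [-1.3333, 7.3333]].

Step 3 — invert S. det(S) = 1.3333·7.3333 - (-1.3333)² = 8.
  S^{-1} = (1/det) · [[d, -b], [-b, a]] = [[0.9167, 0.1667],
 [0.1667, 0.1667]].

Step 4 — quadratic form (x̄ - mu_0)^T · S^{-1} · (x̄ - mu_0):
  S^{-1} · (x̄ - mu_0) = (0.1667, 0.1667),
  (x̄ - mu_0)^T · [...] = (0)·(0.1667) + (1)·(0.1667) = 0.1667.

Step 5 — scale by n: T² = 4 · 0.1667 = 0.6667.

T² ≈ 0.6667


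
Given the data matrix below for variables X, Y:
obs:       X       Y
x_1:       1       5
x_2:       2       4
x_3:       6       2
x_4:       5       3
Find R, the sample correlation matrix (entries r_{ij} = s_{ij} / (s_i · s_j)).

Step 1 — column means:
  mean(X) = (1 + 2 + 6 + 5) / 4 = 14/4 = 3.5
  mean(Y) = (5 + 4 + 2 + 3) / 4 = 14/4 = 3.5

Step 2 — sample variances and covariances s[i,j] = (1/(n-1)) · Σ_k (x_{k,i} - mean_i) · (x_{k,j} - mean_j), with n-1 = 3:
  s[X,X] = ((-2.5)·(-2.5) + (-1.5)·(-1.5) + (2.5)·(2.5) + (1.5)·(1.5)) / 3 = 17/3 = 5.6667
  s[X,Y] = ((-2.5)·(1.5) + (-1.5)·(0.5) + (2.5)·(-1.5) + (1.5)·(-0.5)) / 3 = -9/3 = -3
  s[Y,Y] = ((1.5)·(1.5) + (0.5)·(0.5) + (-1.5)·(-1.5) + (-0.5)·(-0.5)) / 3 = 5/3 = 1.6667
  Sample standard deviations s_i = √(s[i,i]):
  s(X) = √(5.6667) = 2.3805
  s(Y) = √(1.6667) = 1.291

Step 3 — r_{ij} = s_{ij} / (s_i · s_j):
  r[X,X] = 1 (diagonal).
  r[X,Y] = -3 / (2.3805 · 1.291) = -3 / 3.0732 = -0.9762
  r[Y,Y] = 1 (diagonal).

R is symmetric with unit diagonal. Assembling:

R = [[1, -0.9762],
 [-0.9762, 1]]


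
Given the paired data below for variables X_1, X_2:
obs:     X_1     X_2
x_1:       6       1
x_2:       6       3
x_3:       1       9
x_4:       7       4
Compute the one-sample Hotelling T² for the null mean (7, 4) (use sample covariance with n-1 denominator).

Step 1 — sample mean vector:
  mean(X_1) = (6 + 6 + 1 + 7) / 4 = 20/4 = 5
  mean(X_2) = (1 + 3 + 9 + 4) / 4 = 17/4 = 4.25
  x̄ = (5, 4.25),  deviation x̄ - mu_0 = (5, 4.25) - (7, 4) = (-2, 0.25).

Step 2 — sample covariance matrix, S[i,j] = (1/(n-1)) · Σ_k (x_{k,i} - mean_i) · (x_{k,j} - mean_j), divisor n-1 = 3:
  S[X_1,X_1] = ((1)·(1) + (1)·(1) + (-4)·(-4) + (2)·(2)) / 3 = 22/3 = 7.3333
  S[X_1,X_2] = ((1)·(-3.25) + (1)·(-1.25) + (-4)·(4.75) + (2)·(-0.25)) / 3 = -24/3 = -8
  S[X_2,X_2] = ((-3.25)·(-3.25) + (-1.25)·(-1.25) + (4.75)·(4.75) + (-0.25)·(-0.25)) / 3 = 34.75/3 = 11.5833
  S = [[7.3333, -8],
 [-8, 11.5833]].

Step 3 — invert S. det(S) = 7.3333·11.5833 - (-8)² = 20.9444.
  S^{-1} = (1/det) · [[d, -b], [-b, a]] = [[0.5531, 0.382],
 [0.382, 0.3501]].

Step 4 — quadratic form (x̄ - mu_0)^T · S^{-1} · (x̄ - mu_0):
  S^{-1} · (x̄ - mu_0) = (-1.0106, -0.6764),
  (x̄ - mu_0)^T · [...] = (-2)·(-1.0106) + (0.25)·(-0.6764) = 1.8521.

Step 5 — scale by n: T² = 4 · 1.8521 = 7.4085.

T² ≈ 7.4085


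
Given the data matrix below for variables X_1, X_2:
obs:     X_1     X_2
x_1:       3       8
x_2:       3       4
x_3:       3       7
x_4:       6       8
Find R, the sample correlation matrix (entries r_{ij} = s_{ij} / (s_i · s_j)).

Step 1 — column means:
  mean(X_1) = (3 + 3 + 3 + 6) / 4 = 15/4 = 3.75
  mean(X_2) = (8 + 4 + 7 + 8) / 4 = 27/4 = 6.75

Step 2 — sample variances and covariances s[i,j] = (1/(n-1)) · Σ_k (x_{k,i} - mean_i) · (x_{k,j} - mean_j), with n-1 = 3:
  s[X_1,X_1] = ((-0.75)·(-0.75) + (-0.75)·(-0.75) + (-0.75)·(-0.75) + (2.25)·(2.25)) / 3 = 6.75/3 = 2.25
  s[X_1,X_2] = ((-0.75)·(1.25) + (-0.75)·(-2.75) + (-0.75)·(0.25) + (2.25)·(1.25)) / 3 = 3.75/3 = 1.25
  s[X_2,X_2] = ((1.25)·(1.25) + (-2.75)·(-2.75) + (0.25)·(0.25) + (1.25)·(1.25)) / 3 = 10.75/3 = 3.5833
  Sample standard deviations s_i = √(s[i,i]):
  s(X_1) = √(2.25) = 1.5
  s(X_2) = √(3.5833) = 1.893

Step 3 — r_{ij} = s_{ij} / (s_i · s_j):
  r[X_1,X_1] = 1 (diagonal).
  r[X_1,X_2] = 1.25 / (1.5 · 1.893) = 1.25 / 2.8395 = 0.4402
  r[X_2,X_2] = 1 (diagonal).

R is symmetric with unit diagonal. Assembling:

R = [[1, 0.4402],
 [0.4402, 1]]


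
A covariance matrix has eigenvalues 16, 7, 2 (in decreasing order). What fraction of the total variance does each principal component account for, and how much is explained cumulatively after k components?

Step 1 — total variance = trace(Sigma) = Σ λ_i = 16 + 7 + 2 = 25.

Step 2 — fraction explained by component i = λ_i / Σ λ:
  PC1: 16/25 = 0.64
  PC2: 7/25 = 0.28
  PC3: 2/25 = 0.08

Step 3 — cumulative fraction after k components = (λ_1 + ... + λ_k) / Σ λ:
  k = 1: 16/25 = 0.64
  k = 2: (16 + 7)/25 = 23/25 = 0.92
  k = 3: (16 + 7 + 2)/25 = 25/25 = 1

Summary (fraction, with percent):

explained: PC1 0.64 (64%), PC2 0.28 (28%), PC3 0.08 (8%);  cumulative: 0.64, 0.92, 1


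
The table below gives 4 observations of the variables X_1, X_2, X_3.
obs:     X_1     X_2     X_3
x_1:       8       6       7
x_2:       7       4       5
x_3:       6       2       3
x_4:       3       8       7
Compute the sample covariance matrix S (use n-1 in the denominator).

Step 1 — column means:
  mean(X_1) = (8 + 7 + 6 + 3) / 4 = 24/4 = 6
  mean(X_2) = (6 + 4 + 2 + 8) / 4 = 20/4 = 5
  mean(X_3) = (7 + 5 + 3 + 7) / 4 = 22/4 = 5.5

Step 2 — sample covariance S[i,j] = (1/(n-1)) · Σ_k (x_{k,i} - mean_i) · (x_{k,j} - mean_j), with n-1 = 3.
  S[X_1,X_1] = ((2)·(2) + (1)·(1) + (0)·(0) + (-3)·(-3)) / 3 = 14/3 = 4.6667
  S[X_1,X_2] = ((2)·(1) + (1)·(-1) + (0)·(-3) + (-3)·(3)) / 3 = -8/3 = -2.6667
  S[X_1,X_3] = ((2)·(1.5) + (1)·(-0.5) + (0)·(-2.5) + (-3)·(1.5)) / 3 = -2/3 = -0.6667
  S[X_2,X_2] = ((1)·(1) + (-1)·(-1) + (-3)·(-3) + (3)·(3)) / 3 = 20/3 = 6.6667
  S[X_2,X_3] = ((1)·(1.5) + (-1)·(-0.5) + (-3)·(-2.5) + (3)·(1.5)) / 3 = 14/3 = 4.6667
  S[X_3,X_3] = ((1.5)·(1.5) + (-0.5)·(-0.5) + (-2.5)·(-2.5) + (1.5)·(1.5)) / 3 = 11/3 = 3.6667

S is symmetric (S[j,i] = S[i,j]). Assembling:

S = [[4.6667, -2.6667, -0.6667],
 [-2.6667, 6.6667, 4.6667],
 [-0.6667, 4.6667, 3.6667]]


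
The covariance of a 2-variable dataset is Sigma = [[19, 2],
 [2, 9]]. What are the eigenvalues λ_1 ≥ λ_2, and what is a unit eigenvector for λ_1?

Step 1 — characteristic polynomial of 2×2 Sigma:
  det(Sigma - λI) = λ² - trace · λ + det = 0.
  trace = 19 + 9 = 28, det = 19·9 - (2)² = 167.
Step 2 — discriminant:
  Δ = trace² - 4·det = 784 - 668 = 116.
Step 3 — eigenvalues:
  λ = (trace ± √Δ)/2 = (28 ± 10.7703)/2,
  λ_1 = 19.3852,  λ_2 = 8.6148.

Step 4 — unit eigenvector for λ_1: solve (Sigma - λ_1 I)v = 0. First row:
  (19 - 19.3852)·v_x + (2)·v_y = 0, i.e. (-0.3852)·v_x + (2)·v_y = 0,
  so v ∝ (b, λ_1 - a) = (2, 0.3852) = u.
  ||u|| = √((2)² + (0.3852)²) = √(4.1484) ≈ 2.0368,
  v_1 = u/||u|| ≈ (0.982, 0.1891) (||v_1|| = 1).

λ_1 = 19.3852,  λ_2 = 8.6148;  v_1 ≈ (0.982, 0.1891)


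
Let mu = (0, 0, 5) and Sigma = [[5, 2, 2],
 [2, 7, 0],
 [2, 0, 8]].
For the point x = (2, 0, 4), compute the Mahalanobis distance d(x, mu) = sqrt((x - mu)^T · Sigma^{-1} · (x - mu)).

Step 1 — centre the observation: (x - mu) = (2, 0, -1).

Step 2 — invert Sigma (cofactor / det for 3×3, or solve directly):
  Sigma^{-1} = [[0.2545, -0.0727, -0.0636],
 [-0.0727, 0.1636, 0.0182],
 [-0.0636, 0.0182, 0.1409]].

Step 3 — form the quadratic (x - mu)^T · Sigma^{-1} · (x - mu):
  Sigma^{-1} · (x - mu) = (0.5727, -0.1636, -0.2682).
  (x - mu)^T · [Sigma^{-1} · (x - mu)] = (2)·(0.5727) + (0)·(-0.1636) + (-1)·(-0.2682) = 1.4136.

Step 4 — take square root: d = √(1.4136) ≈ 1.189.

d(x, mu) = √(1.4136) ≈ 1.189


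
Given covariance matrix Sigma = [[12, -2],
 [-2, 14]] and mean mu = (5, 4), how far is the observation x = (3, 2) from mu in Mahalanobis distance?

Step 1 — centre the observation: (x - mu) = (-2, -2).

Step 2 — invert Sigma. det(Sigma) = 12·14 - (-2)² = 164.
  Sigma^{-1} = (1/det) · [[d, -b], [-b, a]] = [[0.0854, 0.0122],
 [0.0122, 0.0732]].

Step 3 — form the quadratic (x - mu)^T · Sigma^{-1} · (x - mu):
  Sigma^{-1} · (x - mu) = (-0.1951, -0.1707).
  (x - mu)^T · [Sigma^{-1} · (x - mu)] = (-2)·(-0.1951) + (-2)·(-0.1707) = 0.7317.

Step 4 — take square root: d = √(0.7317) ≈ 0.8554.

d(x, mu) = √(0.7317) ≈ 0.8554


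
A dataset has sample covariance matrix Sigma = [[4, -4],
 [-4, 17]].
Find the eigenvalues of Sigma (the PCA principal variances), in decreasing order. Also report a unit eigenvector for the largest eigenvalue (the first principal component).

Step 1 — characteristic polynomial of 2×2 Sigma:
  det(Sigma - λI) = λ² - trace · λ + det = 0.
  trace = 4 + 17 = 21, det = 4·17 - (-4)² = 52.
Step 2 — discriminant:
  Δ = trace² - 4·det = 441 - 208 = 233.
Step 3 — eigenvalues:
  λ = (trace ± √Δ)/2 = (21 ± 15.2643)/2,
  λ_1 = 18.1322,  λ_2 = 2.8678.

Step 4 — unit eigenvector for λ_1: solve (Sigma - λ_1 I)v = 0. First row:
  (4 - 18.1322)·v_x + (-4)·v_y = 0, i.e. (-14.1322)·v_x + (-4)·v_y = 0,
  so v ∝ (b, λ_1 - a) = (-4, 14.1322); multiply by -1 so the first entry is positive: u = (4, -14.1322).
  ||u|| = √((4)² + (-14.1322)²) = √(215.7182) ≈ 14.6873,
  v_1 = u/||u|| ≈ (0.2723, -0.9622) (||v_1|| = 1).

λ_1 = 18.1322,  λ_2 = 2.8678;  v_1 ≈ (0.2723, -0.9622)


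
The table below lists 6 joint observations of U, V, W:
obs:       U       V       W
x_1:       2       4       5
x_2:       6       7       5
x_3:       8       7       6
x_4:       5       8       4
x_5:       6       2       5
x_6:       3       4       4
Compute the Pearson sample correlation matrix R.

Step 1 — column means:
  mean(U) = (2 + 6 + 8 + 5 + 6 + 3) / 6 = 30/6 = 5
  mean(V) = (4 + 7 + 7 + 8 + 2 + 4) / 6 = 32/6 = 5.3333
  mean(W) = (5 + 5 + 6 + 4 + 5 + 4) / 6 = 29/6 = 4.8333

Step 2 — sample variances and covariances s[i,j] = (1/(n-1)) · Σ_k (x_{k,i} - mean_i) · (x_{k,j} - mean_j), with n-1 = 5:
  s[U,U] = ((-3)·(-3) + (1)·(1) + (3)·(3) + (0)·(0) + (1)·(1) + (-2)·(-2)) / 5 = 24/5 = 4.8
  s[U,V] = ((-3)·(-1.3333) + (1)·(1.6667) + (3)·(1.6667) + (0)·(2.6667) + (1)·(-3.3333) + (-2)·(-1.3333)) / 5 = 10/5 = 2
  s[U,W] = ((-3)·(0.1667) + (1)·(0.1667) + (3)·(1.1667) + (0)·(-0.8333) + (1)·(0.1667) + (-2)·(-0.8333)) / 5 = 5/5 = 1
  s[V,V] = ((-1.3333)·(-1.3333) + (1.6667)·(1.6667) + (1.6667)·(1.6667) + (2.6667)·(2.6667) + (-3.3333)·(-3.3333) + (-1.3333)·(-1.3333)) / 5 = 27.3333/5 = 5.4667
  s[V,W] = ((-1.3333)·(0.1667) + (1.6667)·(0.1667) + (1.6667)·(1.1667) + (2.6667)·(-0.8333) + (-3.3333)·(0.1667) + (-1.3333)·(-0.8333)) / 5 = 0.3333/5 = 0.0667
  s[W,W] = ((0.1667)·(0.1667) + (0.1667)·(0.1667) + (1.1667)·(1.1667) + (-0.8333)·(-0.8333) + (0.1667)·(0.1667) + (-0.8333)·(-0.8333)) / 5 = 2.8333/5 = 0.5667
  Sample standard deviations s_i = √(s[i,i]):
  s(U) = √(4.8) = 2.1909
  s(V) = √(5.4667) = 2.3381
  s(W) = √(0.5667) = 0.7528

Step 3 — r_{ij} = s_{ij} / (s_i · s_j):
  r[U,U] = 1 (diagonal).
  r[U,V] = 2 / (2.1909 · 2.3381) = 2 / 5.1225 = 0.3904
  r[U,W] = 1 / (2.1909 · 0.7528) = 1 / 1.6492 = 0.6063
  r[V,V] = 1 (diagonal).
  r[V,W] = 0.0667 / (2.3381 · 0.7528) = 0.0667 / 1.7601 = 0.0379
  r[W,W] = 1 (diagonal).

R is symmetric with unit diagonal. Assembling:

R = [[1, 0.3904, 0.6063],
 [0.3904, 1, 0.0379],
 [0.6063, 0.0379, 1]]


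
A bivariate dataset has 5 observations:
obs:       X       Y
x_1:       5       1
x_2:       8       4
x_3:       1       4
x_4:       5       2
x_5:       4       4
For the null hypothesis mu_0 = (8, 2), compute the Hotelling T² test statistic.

Step 1 — sample mean vector:
  mean(X) = (5 + 8 + 1 + 5 + 4) / 5 = 23/5 = 4.6
  mean(Y) = (1 + 4 + 4 + 2 + 4) / 5 = 15/5 = 3
  x̄ = (4.6, 3),  deviation x̄ - mu_0 = (4.6, 3) - (8, 2) = (-3.4, 1).

Step 2 — sample covariance matrix, S[i,j] = (1/(n-1)) · Σ_k (x_{k,i} - mean_i) · (x_{k,j} - mean_j), divisor n-1 = 4:
  S[X,X] = ((0.4)·(0.4) + (3.4)·(3.4) + (-3.6)·(-3.6) + (0.4)·(0.4) + (-0.6)·(-0.6)) / 4 = 25.2/4 = 6.3
  S[X,Y] = ((0.4)·(-2) + (3.4)·(1) + (-3.6)·(1) + (0.4)·(-1) + (-0.6)·(1)) / 4 = -2/4 = -0.5
  S[Y,Y] = ((-2)·(-2) + (1)·(1) + (1)·(1) + (-1)·(-1) + (1)·(1)) / 4 = 8/4 = 2
  S = [[6.3, -0.5],
 [-0.5, 2]].

Step 3 — invert S. det(S) = 6.3·2 - (-0.5)² = 12.35.
  S^{-1} = (1/det) · [[d, -b], [-b, a]] = [[0.1619, 0.0405],
 [0.0405, 0.5101]].

Step 4 — quadratic form (x̄ - mu_0)^T · S^{-1} · (x̄ - mu_0):
  S^{-1} · (x̄ - mu_0) = (-0.5101, 0.3725),
  (x̄ - mu_0)^T · [...] = (-3.4)·(-0.5101) + (1)·(0.3725) = 2.1069.

Step 5 — scale by n: T² = 5 · 2.1069 = 10.5344.

T² ≈ 10.5344


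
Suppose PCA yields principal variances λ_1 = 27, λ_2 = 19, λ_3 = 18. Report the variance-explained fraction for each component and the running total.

Step 1 — total variance = trace(Sigma) = Σ λ_i = 27 + 19 + 18 = 64.

Step 2 — fraction explained by component i = λ_i / Σ λ:
  PC1: 27/64 = 0.4219
  PC2: 19/64 = 0.2969
  PC3: 18/64 = 0.2812

Step 3 — cumulative fraction after k components = (λ_1 + ... + λ_k) / Σ λ:
  k = 1: 27/64 = 0.4219
  k = 2: (27 + 19)/64 = 46/64 = 0.7188
  k = 3: (27 + 19 + 18)/64 = 64/64 = 1

Summary (fraction, with percent):

explained: PC1 0.4219 (42.19%), PC2 0.2969 (29.69%), PC3 0.2812 (28.12%);  cumulative: 0.4219, 0.7188, 1


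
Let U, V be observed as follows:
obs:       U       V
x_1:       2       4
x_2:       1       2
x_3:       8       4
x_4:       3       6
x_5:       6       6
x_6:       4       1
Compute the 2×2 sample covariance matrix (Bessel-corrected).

Step 1 — column means:
  mean(U) = (2 + 1 + 8 + 3 + 6 + 4) / 6 = 24/6 = 4
  mean(V) = (4 + 2 + 4 + 6 + 6 + 1) / 6 = 23/6 = 3.8333

Step 2 — sample covariance S[i,j] = (1/(n-1)) · Σ_k (x_{k,i} - mean_i) · (x_{k,j} - mean_j), with n-1 = 5.
  S[U,U] = ((-2)·(-2) + (-3)·(-3) + (4)·(4) + (-1)·(-1) + (2)·(2) + (0)·(0)) / 5 = 34/5 = 6.8
  S[U,V] = ((-2)·(0.1667) + (-3)·(-1.8333) + (4)·(0.1667) + (-1)·(2.1667) + (2)·(2.1667) + (0)·(-2.8333)) / 5 = 8/5 = 1.6
  S[V,V] = ((0.1667)·(0.1667) + (-1.8333)·(-1.8333) + (0.1667)·(0.1667) + (2.1667)·(2.1667) + (2.1667)·(2.1667) + (-2.8333)·(-2.8333)) / 5 = 20.8333/5 = 4.1667

S is symmetric (S[j,i] = S[i,j]). Assembling:

S = [[6.8, 1.6],
 [1.6, 4.1667]]


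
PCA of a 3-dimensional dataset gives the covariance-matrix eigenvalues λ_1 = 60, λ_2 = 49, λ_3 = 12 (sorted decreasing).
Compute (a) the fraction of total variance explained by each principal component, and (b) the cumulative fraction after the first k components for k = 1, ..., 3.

Step 1 — total variance = trace(Sigma) = Σ λ_i = 60 + 49 + 12 = 121.

Step 2 — fraction explained by component i = λ_i / Σ λ:
  PC1: 60/121 = 0.4959
  PC2: 49/121 = 0.405
  PC3: 12/121 = 0.0992

Step 3 — cumulative fraction after k components = (λ_1 + ... + λ_k) / Σ λ:
  k = 1: 60/121 = 0.4959
  k = 2: (60 + 49)/121 = 109/121 = 0.9008
  k = 3: (60 + 49 + 12)/121 = 121/121 = 1

Summary (fraction, with percent):

explained: PC1 0.4959 (49.59%), PC2 0.405 (40.5%), PC3 0.0992 (9.92%);  cumulative: 0.4959, 0.9008, 1


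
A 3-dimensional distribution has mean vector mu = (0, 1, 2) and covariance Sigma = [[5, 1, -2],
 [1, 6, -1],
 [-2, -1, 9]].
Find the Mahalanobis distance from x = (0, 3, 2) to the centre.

Step 1 — centre the observation: (x - mu) = (0, 2, 0).

Step 2 — invert Sigma (cofactor / det for 3×3, or solve directly):
  Sigma^{-1} = [[0.2246, -0.0297, 0.0466],
 [-0.0297, 0.1737, 0.0127],
 [0.0466, 0.0127, 0.1229]].

Step 3 — form the quadratic (x - mu)^T · Sigma^{-1} · (x - mu):
  Sigma^{-1} · (x - mu) = (-0.0593, 0.3475, 0.0254).
  (x - mu)^T · [Sigma^{-1} · (x - mu)] = (0)·(-0.0593) + (2)·(0.3475) + (0)·(0.0254) = 0.6949.

Step 4 — take square root: d = √(0.6949) ≈ 0.8336.

d(x, mu) = √(0.6949) ≈ 0.8336


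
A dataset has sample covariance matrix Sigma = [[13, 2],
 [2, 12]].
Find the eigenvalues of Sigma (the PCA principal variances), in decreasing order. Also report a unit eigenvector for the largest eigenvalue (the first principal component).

Step 1 — characteristic polynomial of 2×2 Sigma:
  det(Sigma - λI) = λ² - trace · λ + det = 0.
  trace = 13 + 12 = 25, det = 13·12 - (2)² = 152.
Step 2 — discriminant:
  Δ = trace² - 4·det = 625 - 608 = 17.
Step 3 — eigenvalues:
  λ = (trace ± √Δ)/2 = (25 ± 4.1231)/2,
  λ_1 = 14.5616,  λ_2 = 10.4384.

Step 4 — unit eigenvector for λ_1: solve (Sigma - λ_1 I)v = 0. First row:
  (13 - 14.5616)·v_x + (2)·v_y = 0, i.e. (-1.5616)·v_x + (2)·v_y = 0,
  so v ∝ (b, λ_1 - a) = (2, 1.5616) = u.
  ||u|| = √((2)² + (1.5616)²) = √(6.4384) ≈ 2.5374,
  v_1 = u/||u|| ≈ (0.7882, 0.6154) (||v_1|| = 1).

λ_1 = 14.5616,  λ_2 = 10.4384;  v_1 ≈ (0.7882, 0.6154)


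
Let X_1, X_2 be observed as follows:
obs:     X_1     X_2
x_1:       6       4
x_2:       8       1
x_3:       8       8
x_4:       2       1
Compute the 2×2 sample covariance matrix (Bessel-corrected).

Step 1 — column means:
  mean(X_1) = (6 + 8 + 8 + 2) / 4 = 24/4 = 6
  mean(X_2) = (4 + 1 + 8 + 1) / 4 = 14/4 = 3.5

Step 2 — sample covariance S[i,j] = (1/(n-1)) · Σ_k (x_{k,i} - mean_i) · (x_{k,j} - mean_j), with n-1 = 3.
  S[X_1,X_1] = ((0)·(0) + (2)·(2) + (2)·(2) + (-4)·(-4)) / 3 = 24/3 = 8
  S[X_1,X_2] = ((0)·(0.5) + (2)·(-2.5) + (2)·(4.5) + (-4)·(-2.5)) / 3 = 14/3 = 4.6667
  S[X_2,X_2] = ((0.5)·(0.5) + (-2.5)·(-2.5) + (4.5)·(4.5) + (-2.5)·(-2.5)) / 3 = 33/3 = 11

S is symmetric (S[j,i] = S[i,j]). Assembling:

S = [[8, 4.6667],
 [4.6667, 11]]


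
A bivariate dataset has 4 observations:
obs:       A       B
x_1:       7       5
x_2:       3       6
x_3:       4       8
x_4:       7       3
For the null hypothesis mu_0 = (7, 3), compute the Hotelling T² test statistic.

Step 1 — sample mean vector:
  mean(A) = (7 + 3 + 4 + 7) / 4 = 21/4 = 5.25
  mean(B) = (5 + 6 + 8 + 3) / 4 = 22/4 = 5.5
  x̄ = (5.25, 5.5),  deviation x̄ - mu_0 = (5.25, 5.5) - (7, 3) = (-1.75, 2.5).

Step 2 — sample covariance matrix, S[i,j] = (1/(n-1)) · Σ_k (x_{k,i} - mean_i) · (x_{k,j} - mean_j), divisor n-1 = 3:
  S[A,A] = ((1.75)·(1.75) + (-2.25)·(-2.25) + (-1.25)·(-1.25) + (1.75)·(1.75)) / 3 = 12.75/3 = 4.25
  S[A,B] = ((1.75)·(-0.5) + (-2.25)·(0.5) + (-1.25)·(2.5) + (1.75)·(-2.5)) / 3 = -9.5/3 = -3.1667
  S[B,B] = ((-0.5)·(-0.5) + (0.5)·(0.5) + (2.5)·(2.5) + (-2.5)·(-2.5)) / 3 = 13/3 = 4.3333
  S = [[4.25, -3.1667],
 [-3.1667, 4.3333]].

Step 3 — invert S. det(S) = 4.25·4.3333 - (-3.1667)² = 8.3889.
  S^{-1} = (1/det) · [[d, -b], [-b, a]] = [[0.5166, 0.3775],
 [0.3775, 0.5066]].

Step 4 — quadratic form (x̄ - mu_0)^T · S^{-1} · (x̄ - mu_0):
  S^{-1} · (x̄ - mu_0) = (0.0397, 0.606),
  (x̄ - mu_0)^T · [...] = (-1.75)·(0.0397) + (2.5)·(0.606) = 1.4454.

Step 5 — scale by n: T² = 4 · 1.4454 = 5.7815.

T² ≈ 5.7815


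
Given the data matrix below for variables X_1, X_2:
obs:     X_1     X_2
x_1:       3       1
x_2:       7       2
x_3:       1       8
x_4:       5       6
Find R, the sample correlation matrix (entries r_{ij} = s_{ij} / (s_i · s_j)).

Step 1 — column means:
  mean(X_1) = (3 + 7 + 1 + 5) / 4 = 16/4 = 4
  mean(X_2) = (1 + 2 + 8 + 6) / 4 = 17/4 = 4.25

Step 2 — sample variances and covariances s[i,j] = (1/(n-1)) · Σ_k (x_{k,i} - mean_i) · (x_{k,j} - mean_j), with n-1 = 3:
  s[X_1,X_1] = ((-1)·(-1) + (3)·(3) + (-3)·(-3) + (1)·(1)) / 3 = 20/3 = 6.6667
  s[X_1,X_2] = ((-1)·(-3.25) + (3)·(-2.25) + (-3)·(3.75) + (1)·(1.75)) / 3 = -13/3 = -4.3333
  s[X_2,X_2] = ((-3.25)·(-3.25) + (-2.25)·(-2.25) + (3.75)·(3.75) + (1.75)·(1.75)) / 3 = 32.75/3 = 10.9167
  Sample standard deviations s_i = √(s[i,i]):
  s(X_1) = √(6.6667) = 2.582
  s(X_2) = √(10.9167) = 3.304

Step 3 — r_{ij} = s_{ij} / (s_i · s_j):
  r[X_1,X_1] = 1 (diagonal).
  r[X_1,X_2] = -4.3333 / (2.582 · 3.304) = -4.3333 / 8.531 = -0.508
  r[X_2,X_2] = 1 (diagonal).

R is symmetric with unit diagonal. Assembling:

R = [[1, -0.508],
 [-0.508, 1]]


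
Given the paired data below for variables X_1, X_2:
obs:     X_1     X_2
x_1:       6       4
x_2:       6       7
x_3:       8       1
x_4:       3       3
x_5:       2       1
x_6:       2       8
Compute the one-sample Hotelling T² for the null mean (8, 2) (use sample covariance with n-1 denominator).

Step 1 — sample mean vector:
  mean(X_1) = (6 + 6 + 8 + 3 + 2 + 2) / 6 = 27/6 = 4.5
  mean(X_2) = (4 + 7 + 1 + 3 + 1 + 8) / 6 = 24/6 = 4
  x̄ = (4.5, 4),  deviation x̄ - mu_0 = (4.5, 4) - (8, 2) = (-3.5, 2).

Step 2 — sample covariance matrix, S[i,j] = (1/(n-1)) · Σ_k (x_{k,i} - mean_i) · (x_{k,j} - mean_j), divisor n-1 = 5:
  S[X_1,X_1] = ((1.5)·(1.5) + (1.5)·(1.5) + (3.5)·(3.5) + (-1.5)·(-1.5) + (-2.5)·(-2.5) + (-2.5)·(-2.5)) / 5 = 31.5/5 = 6.3
  S[X_1,X_2] = ((1.5)·(0) + (1.5)·(3) + (3.5)·(-3) + (-1.5)·(-1) + (-2.5)·(-3) + (-2.5)·(4)) / 5 = -7/5 = -1.4
  S[X_2,X_2] = ((0)·(0) + (3)·(3) + (-3)·(-3) + (-1)·(-1) + (-3)·(-3) + (4)·(4)) / 5 = 44/5 = 8.8
  S = [[6.3, -1.4],
 [-1.4, 8.8]].

Step 3 — invert S. det(S) = 6.3·8.8 - (-1.4)² = 53.48.
  S^{-1} = (1/det) · [[d, -b], [-b, a]] = [[0.1645, 0.0262],
 [0.0262, 0.1178]].

Step 4 — quadratic form (x̄ - mu_0)^T · S^{-1} · (x̄ - mu_0):
  S^{-1} · (x̄ - mu_0) = (-0.5236, 0.144),
  (x̄ - mu_0)^T · [...] = (-3.5)·(-0.5236) + (2)·(0.144) = 2.1204.

Step 5 — scale by n: T² = 6 · 2.1204 = 12.7225.

T² ≈ 12.7225


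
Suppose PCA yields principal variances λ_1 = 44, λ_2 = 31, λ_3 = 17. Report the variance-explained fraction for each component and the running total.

Step 1 — total variance = trace(Sigma) = Σ λ_i = 44 + 31 + 17 = 92.

Step 2 — fraction explained by component i = λ_i / Σ λ:
  PC1: 44/92 = 0.4783
  PC2: 31/92 = 0.337
  PC3: 17/92 = 0.1848

Step 3 — cumulative fraction after k components = (λ_1 + ... + λ_k) / Σ λ:
  k = 1: 44/92 = 0.4783
  k = 2: (44 + 31)/92 = 75/92 = 0.8152
  k = 3: (44 + 31 + 17)/92 = 92/92 = 1

Summary (fraction, with percent):

explained: PC1 0.4783 (47.83%), PC2 0.337 (33.7%), PC3 0.1848 (18.48%);  cumulative: 0.4783, 0.8152, 1


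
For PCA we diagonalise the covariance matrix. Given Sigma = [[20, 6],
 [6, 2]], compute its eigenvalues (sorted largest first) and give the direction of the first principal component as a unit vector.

Step 1 — characteristic polynomial of 2×2 Sigma:
  det(Sigma - λI) = λ² - trace · λ + det = 0.
  trace = 20 + 2 = 22, det = 20·2 - (6)² = 4.
Step 2 — discriminant:
  Δ = trace² - 4·det = 484 - 16 = 468.
Step 3 — eigenvalues:
  λ = (trace ± √Δ)/2 = (22 ± 21.6333)/2,
  λ_1 = 21.8167,  λ_2 = 0.1833.

Step 4 — unit eigenvector for λ_1: solve (Sigma - λ_1 I)v = 0. First row:
  (20 - 21.8167)·v_x + (6)·v_y = 0, i.e. (-1.8167)·v_x + (6)·v_y = 0,
  so v ∝ (b, λ_1 - a) = (6, 1.8167) = u.
  ||u|| = √((6)² + (1.8167)²) = √(39.3002) ≈ 6.269,
  v_1 = u/||u|| ≈ (0.9571, 0.2898) (||v_1|| = 1).

λ_1 = 21.8167,  λ_2 = 0.1833;  v_1 ≈ (0.9571, 0.2898)


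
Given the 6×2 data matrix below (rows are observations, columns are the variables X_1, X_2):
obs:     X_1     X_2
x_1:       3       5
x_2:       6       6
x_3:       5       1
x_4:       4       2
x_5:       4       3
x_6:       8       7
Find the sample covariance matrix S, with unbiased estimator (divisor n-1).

Step 1 — column means:
  mean(X_1) = (3 + 6 + 5 + 4 + 4 + 8) / 6 = 30/6 = 5
  mean(X_2) = (5 + 6 + 1 + 2 + 3 + 7) / 6 = 24/6 = 4

Step 2 — sample covariance S[i,j] = (1/(n-1)) · Σ_k (x_{k,i} - mean_i) · (x_{k,j} - mean_j), with n-1 = 5.
  S[X_1,X_1] = ((-2)·(-2) + (1)·(1) + (0)·(0) + (-1)·(-1) + (-1)·(-1) + (3)·(3)) / 5 = 16/5 = 3.2
  S[X_1,X_2] = ((-2)·(1) + (1)·(2) + (0)·(-3) + (-1)·(-2) + (-1)·(-1) + (3)·(3)) / 5 = 12/5 = 2.4
  S[X_2,X_2] = ((1)·(1) + (2)·(2) + (-3)·(-3) + (-2)·(-2) + (-1)·(-1) + (3)·(3)) / 5 = 28/5 = 5.6

S is symmetric (S[j,i] = S[i,j]). Assembling:

S = [[3.2, 2.4],
 [2.4, 5.6]]


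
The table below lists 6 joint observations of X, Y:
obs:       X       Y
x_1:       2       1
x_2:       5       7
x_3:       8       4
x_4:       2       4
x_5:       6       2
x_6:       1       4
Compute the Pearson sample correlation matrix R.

Step 1 — column means:
  mean(X) = (2 + 5 + 8 + 2 + 6 + 1) / 6 = 24/6 = 4
  mean(Y) = (1 + 7 + 4 + 4 + 2 + 4) / 6 = 22/6 = 3.6667

Step 2 — sample variances and covariances s[i,j] = (1/(n-1)) · Σ_k (x_{k,i} - mean_i) · (x_{k,j} - mean_j), with n-1 = 5:
  s[X,X] = ((-2)·(-2) + (1)·(1) + (4)·(4) + (-2)·(-2) + (2)·(2) + (-3)·(-3)) / 5 = 38/5 = 7.6
  s[X,Y] = ((-2)·(-2.6667) + (1)·(3.3333) + (4)·(0.3333) + (-2)·(0.3333) + (2)·(-1.6667) + (-3)·(0.3333)) / 5 = 5/5 = 1
  s[Y,Y] = ((-2.6667)·(-2.6667) + (3.3333)·(3.3333) + (0.3333)·(0.3333) + (0.3333)·(0.3333) + (-1.6667)·(-1.6667) + (0.3333)·(0.3333)) / 5 = 21.3333/5 = 4.2667
  Sample standard deviations s_i = √(s[i,i]):
  s(X) = √(7.6) = 2.7568
  s(Y) = √(4.2667) = 2.0656

Step 3 — r_{ij} = s_{ij} / (s_i · s_j):
  r[X,X] = 1 (diagonal).
  r[X,Y] = 1 / (2.7568 · 2.0656) = 1 / 5.6944 = 0.1756
  r[Y,Y] = 1 (diagonal).

R is symmetric with unit diagonal. Assembling:

R = [[1, 0.1756],
 [0.1756, 1]]


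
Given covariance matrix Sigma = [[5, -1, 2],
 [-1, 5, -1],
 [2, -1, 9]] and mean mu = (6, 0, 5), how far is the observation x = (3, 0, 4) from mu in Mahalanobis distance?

Step 1 — centre the observation: (x - mu) = (-3, 0, -1).

Step 2 — invert Sigma (cofactor / det for 3×3, or solve directly):
  Sigma^{-1} = [[0.2256, 0.0359, -0.0462],
 [0.0359, 0.2103, 0.0154],
 [-0.0462, 0.0154, 0.1231]].

Step 3 — form the quadratic (x - mu)^T · Sigma^{-1} · (x - mu):
  Sigma^{-1} · (x - mu) = (-0.6308, -0.1231, 0.0154).
  (x - mu)^T · [Sigma^{-1} · (x - mu)] = (-3)·(-0.6308) + (0)·(-0.1231) + (-1)·(0.0154) = 1.8769.

Step 4 — take square root: d = √(1.8769) ≈ 1.37.

d(x, mu) = √(1.8769) ≈ 1.37
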